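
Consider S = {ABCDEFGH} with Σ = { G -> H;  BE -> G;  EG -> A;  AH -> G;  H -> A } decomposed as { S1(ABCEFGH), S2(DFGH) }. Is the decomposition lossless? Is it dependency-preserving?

Lossless test: (FGH)⁺ = {AFGH}, which is a superkey of neither fragment — lossy.
Dependency preservation: every FD's attributes lie within a single fragment, so each can be enforced locally — preserved.

lossy but dependency-preserving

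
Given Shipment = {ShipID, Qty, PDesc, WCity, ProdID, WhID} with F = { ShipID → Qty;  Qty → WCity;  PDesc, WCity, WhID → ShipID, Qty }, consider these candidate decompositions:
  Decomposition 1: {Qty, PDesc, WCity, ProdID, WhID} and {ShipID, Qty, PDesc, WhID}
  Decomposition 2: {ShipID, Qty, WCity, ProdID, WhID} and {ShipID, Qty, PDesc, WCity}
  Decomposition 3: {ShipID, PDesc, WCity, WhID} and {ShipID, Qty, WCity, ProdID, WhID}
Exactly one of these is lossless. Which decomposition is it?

Decomposition 1

Decomposition 1: common = {Qty, PDesc, WhID}, closure = {ShipID, Qty, PDesc, WCity, WhID} → lossless.
Decomposition 2: common = {ShipID, Qty, WCity}, closure = {ShipID, Qty, WCity} → lossy.
Decomposition 3: common = {ShipID, WCity, WhID}, closure = {ShipID, Qty, WCity, WhID} → lossy.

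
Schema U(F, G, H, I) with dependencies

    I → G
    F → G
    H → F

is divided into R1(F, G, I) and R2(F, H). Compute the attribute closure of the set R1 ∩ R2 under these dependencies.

F, G

R1 ∩ R2 = {F}.
F → G applies, adding G
Closure: {F, G}.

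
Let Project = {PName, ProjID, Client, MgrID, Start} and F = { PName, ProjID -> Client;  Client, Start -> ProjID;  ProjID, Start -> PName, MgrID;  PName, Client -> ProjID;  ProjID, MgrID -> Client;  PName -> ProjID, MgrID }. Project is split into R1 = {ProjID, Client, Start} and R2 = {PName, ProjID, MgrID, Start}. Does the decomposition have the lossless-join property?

Common attributes: R1 ∩ R2 = {ProjID, Start}.
Closure of {ProjID, Start}: ProjID, Start → PName, MgrID applies, adding PName, MgrID; ProjID, MgrID → Client applies, adding Client. So (ProjID, Start)⁺ = {PName, ProjID, Client, MgrID, Start}.
This closure contains every attribute of R1, so R1 ∩ R2 → R1. The join is lossless.

Yes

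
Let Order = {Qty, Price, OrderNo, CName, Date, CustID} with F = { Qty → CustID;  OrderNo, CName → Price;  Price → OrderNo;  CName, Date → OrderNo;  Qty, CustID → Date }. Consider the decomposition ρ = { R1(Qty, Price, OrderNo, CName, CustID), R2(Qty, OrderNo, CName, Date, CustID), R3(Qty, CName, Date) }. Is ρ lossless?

Chase test. Columns are Qty, Price, OrderNo, CName, Date, CustID; row i has aⱼ where attribute j ∈ Ri, else bᵢⱼ.
Initial tableau (one row per fragment):
  row 1: a1 a2 a3 a4 b15 a6
  row 2: a1 b22 a3 a4 a5 a6
  row 3: a1 b32 b33 a4 a5 b36
Rows 1 and 3 agree on Qty; apply Qty→CustID and equate their CustID entries.
Rows 1 and 2 agree on OrderNo, CName; apply OrderNo, CName→Price and equate their Price entries.
Rows 2 and 3 agree on CName, Date; apply CName, Date→OrderNo and equate their OrderNo entries.
Rows 1 and 2 agree on Qty, CustID; apply Qty, CustID→Date and equate their Date entries.
Rows 1 and 3 agree on OrderNo, CName; apply OrderNo, CName→Price and equate their Price entries.
Row 1 is now all distinguished symbols — the join is lossless.

Yes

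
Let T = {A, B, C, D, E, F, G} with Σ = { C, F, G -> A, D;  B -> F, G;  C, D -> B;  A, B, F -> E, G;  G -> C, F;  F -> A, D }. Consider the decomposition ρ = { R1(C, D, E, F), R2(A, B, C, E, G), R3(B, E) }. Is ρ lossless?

Chase test. Columns are A, B, C, D, E, F, G; row i has aⱼ where attribute j ∈ Ri, else bᵢⱼ.
Initial tableau (one row per fragment):
  row 1: b11 b12 a3 a4 a5 a6 b17
  row 2: a1 a2 a3 b24 a5 b26 a7
  row 3: b31 a2 b33 b34 a5 b36 b37
Rows 2 and 3 agree on B; apply B→F, G and equate their F, G entries.
Rows 2 and 3 agree on G; apply G→C, F and equate their C, F entries.
Rows 2 and 3 agree on F; apply F→A, D and equate their A, D entries.
No row becomes fully distinguished — the join is lossy.

No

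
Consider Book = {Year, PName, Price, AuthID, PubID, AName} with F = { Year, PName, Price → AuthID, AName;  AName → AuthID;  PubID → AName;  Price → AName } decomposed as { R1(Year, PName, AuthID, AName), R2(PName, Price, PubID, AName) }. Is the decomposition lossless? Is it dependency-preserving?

Lossless test: (PName, AName)⁺ = {PName, AuthID, AName}, which is a superkey of neither fragment — lossy.
Dependency preservation: Year, PName, Price → AuthID, AName is not contained in any single fragment, but the restricted closure of its left-hand side across the fragments still reaches the right-hand side; the remaining FDs each lie inside some fragment. All dependencies are preserved.

lossy but dependency-preserving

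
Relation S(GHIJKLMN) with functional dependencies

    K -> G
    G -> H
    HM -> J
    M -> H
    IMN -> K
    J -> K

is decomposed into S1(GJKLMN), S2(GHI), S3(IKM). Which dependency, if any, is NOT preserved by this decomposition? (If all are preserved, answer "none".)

none

K → G lies within S1.
G → H lies within S2.
HM → J: restricted closure across fragments reaches J.
M → H: restricted closure across fragments reaches H.
IMN → K: restricted closure across fragments reaches K.
J → K lies within S1.
Every dependency is enforceable on the fragments, so the decomposition is dependency-preserving.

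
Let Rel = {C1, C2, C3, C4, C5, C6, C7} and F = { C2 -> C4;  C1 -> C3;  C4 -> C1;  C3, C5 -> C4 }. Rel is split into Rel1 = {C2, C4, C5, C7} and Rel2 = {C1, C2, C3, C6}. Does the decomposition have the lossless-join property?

No

Common attributes: Rel1 ∩ Rel2 = {C2}.
Closure of {C2}: C2 → C4 applies, adding C4; C4 → C1 applies, adding C1; C1 → C3 applies, adding C3. So (C2)⁺ = {C1, C2, C3, C4}.
The closure contains neither all of Rel1 = {C2, C4, C5, C7} nor all of Rel2 = {C1, C2, C3, C6}, so the common attributes are not a superkey of either fragment. The join is lossy.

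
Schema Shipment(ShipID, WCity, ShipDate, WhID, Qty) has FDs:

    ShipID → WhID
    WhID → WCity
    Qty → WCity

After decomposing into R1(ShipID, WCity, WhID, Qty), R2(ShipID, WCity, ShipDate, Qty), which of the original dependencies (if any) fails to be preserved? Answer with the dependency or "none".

none

ShipID → WhID lies within R1.
WhID → WCity lies within R1.
Qty → WCity lies within R1.
Every dependency is enforceable on the fragments, so the decomposition is dependency-preserving.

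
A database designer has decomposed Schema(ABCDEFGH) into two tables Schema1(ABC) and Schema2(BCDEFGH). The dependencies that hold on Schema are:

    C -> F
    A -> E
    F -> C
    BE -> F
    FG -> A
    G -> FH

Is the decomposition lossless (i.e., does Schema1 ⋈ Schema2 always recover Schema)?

Common attributes: Schema1 ∩ Schema2 = {BC}.
Closure of {BC}: C → F applies, adding F. So (BC)⁺ = {BCF}.
The closure contains neither all of Schema1 = {ABC} nor all of Schema2 = {BCDEFGH}, so the common attributes are not a superkey of either fragment. The join is lossy.

No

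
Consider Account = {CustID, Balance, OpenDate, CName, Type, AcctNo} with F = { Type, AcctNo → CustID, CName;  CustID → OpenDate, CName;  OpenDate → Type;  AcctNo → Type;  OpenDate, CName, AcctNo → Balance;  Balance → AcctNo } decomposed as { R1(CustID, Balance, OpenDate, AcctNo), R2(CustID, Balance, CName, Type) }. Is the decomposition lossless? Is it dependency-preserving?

lossless but not dependency-preserving

Lossless test: (CustID, Balance)⁺ = {CustID, Balance, OpenDate, CName, Type, AcctNo}, which contains all of one fragment — lossless.
Dependency preservation: the restricted closure of {OpenDate} across the fragments never reaches {Type}, so OpenDate → Type cannot be enforced without a join — not preserved.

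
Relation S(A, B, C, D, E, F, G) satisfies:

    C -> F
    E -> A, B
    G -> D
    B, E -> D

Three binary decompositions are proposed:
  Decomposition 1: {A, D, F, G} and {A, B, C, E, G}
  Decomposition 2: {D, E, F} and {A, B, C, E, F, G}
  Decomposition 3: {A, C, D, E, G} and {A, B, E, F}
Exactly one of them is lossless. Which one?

Decomposition 1: common = {A, G}, closure = {A, D, G} → lossy.
Decomposition 2: common = {E, F}, closure = {A, B, D, E, F} → lossless.
Decomposition 3: common = {A, E}, closure = {A, B, D, E} → lossy.

Decomposition 2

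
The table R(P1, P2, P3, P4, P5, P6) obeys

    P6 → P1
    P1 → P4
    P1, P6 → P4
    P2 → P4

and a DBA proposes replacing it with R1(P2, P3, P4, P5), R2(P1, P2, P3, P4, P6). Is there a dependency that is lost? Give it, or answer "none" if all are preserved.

P6 → P1 lies within R2.
P1 → P4 lies within R2.
P1, P6 → P4 lies within R2.
P2 → P4 lies within R1.
Every dependency is enforceable on the fragments, so the decomposition is dependency-preserving.

none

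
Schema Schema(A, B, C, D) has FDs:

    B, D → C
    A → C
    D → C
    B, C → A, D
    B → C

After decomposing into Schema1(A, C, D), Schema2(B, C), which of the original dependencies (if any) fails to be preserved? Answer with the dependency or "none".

B, C → A, D

Check B, C → A, D: no single fragment contains all of {A, B, C, D}, and the restricted closure of {B, C} across the fragments never reaches {A, D}.
B, D → C is preserved.
A → C is preserved.
D → C is preserved.
B → C is preserved.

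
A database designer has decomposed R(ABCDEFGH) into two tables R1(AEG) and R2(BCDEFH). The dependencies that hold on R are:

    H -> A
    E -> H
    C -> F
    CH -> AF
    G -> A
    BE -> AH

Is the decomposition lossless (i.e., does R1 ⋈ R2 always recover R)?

Common attributes: R1 ∩ R2 = {E}.
Closure of {E}: E → H applies, adding H; H → A applies, adding A. So (E)⁺ = {AEH}.
The closure contains neither all of R1 = {AEG} nor all of R2 = {BCDEFH}, so the common attributes are not a superkey of either fragment. The join is lossy.

No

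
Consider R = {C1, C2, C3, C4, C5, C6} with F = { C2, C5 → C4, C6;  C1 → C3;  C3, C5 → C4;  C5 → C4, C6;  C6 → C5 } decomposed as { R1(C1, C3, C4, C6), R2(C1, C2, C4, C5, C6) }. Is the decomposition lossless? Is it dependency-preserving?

Lossless test: (C1, C4, C6)⁺ = {C1, C3, C4, C5, C6}, which contains all of one fragment — lossless.
Dependency preservation: C3, C5 → C4 is not contained in any single fragment, but the restricted closure of its left-hand side across the fragments still reaches the right-hand side; the remaining FDs each lie inside some fragment. All dependencies are preserved.

lossless and dependency-preserving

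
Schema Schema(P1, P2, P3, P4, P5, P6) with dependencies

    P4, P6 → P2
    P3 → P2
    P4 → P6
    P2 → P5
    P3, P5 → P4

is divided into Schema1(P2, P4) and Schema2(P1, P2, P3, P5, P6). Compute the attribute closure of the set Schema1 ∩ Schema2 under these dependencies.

Schema1 ∩ Schema2 = {P2}.
P2 → P5 applies, adding P5
Closure: {P2, P5}.

P2, P5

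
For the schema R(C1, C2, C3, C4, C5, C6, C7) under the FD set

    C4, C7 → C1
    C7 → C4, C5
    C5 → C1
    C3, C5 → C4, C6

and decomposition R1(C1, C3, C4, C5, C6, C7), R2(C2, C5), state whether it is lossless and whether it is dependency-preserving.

Lossless test: (C5)⁺ = {C1, C5}, which is a superkey of neither fragment — lossy.
Dependency preservation: every FD's attributes lie within a single fragment, so each can be enforced locally — preserved.

lossy but dependency-preserving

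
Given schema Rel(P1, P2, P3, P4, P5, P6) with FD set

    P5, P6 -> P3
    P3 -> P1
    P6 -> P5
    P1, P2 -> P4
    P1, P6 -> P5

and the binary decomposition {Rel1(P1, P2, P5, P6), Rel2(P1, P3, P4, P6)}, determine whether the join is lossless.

Common attributes: Rel1 ∩ Rel2 = {P1, P6}.
Closure of {P1, P6}: P6 → P5 applies, adding P5; P5, P6 → P3 applies, adding P3. So (P1, P6)⁺ = {P1, P3, P5, P6}.
The closure contains neither all of Rel1 = {P1, P2, P5, P6} nor all of Rel2 = {P1, P3, P4, P6}, so the common attributes are not a superkey of either fragment. The join is lossy.

No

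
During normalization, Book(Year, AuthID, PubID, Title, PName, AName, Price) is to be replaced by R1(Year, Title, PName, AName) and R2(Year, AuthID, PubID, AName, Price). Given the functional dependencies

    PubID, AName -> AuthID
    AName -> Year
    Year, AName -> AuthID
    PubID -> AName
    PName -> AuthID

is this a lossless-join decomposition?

No

Common attributes: R1 ∩ R2 = {Year, AName}.
Closure of {Year, AName}: Year, AName → AuthID applies, adding AuthID. So (Year, AName)⁺ = {Year, AuthID, AName}.
The closure contains neither all of R1 = {Year, Title, PName, AName} nor all of R2 = {Year, AuthID, PubID, AName, Price}, so the common attributes are not a superkey of either fragment. The join is lossy.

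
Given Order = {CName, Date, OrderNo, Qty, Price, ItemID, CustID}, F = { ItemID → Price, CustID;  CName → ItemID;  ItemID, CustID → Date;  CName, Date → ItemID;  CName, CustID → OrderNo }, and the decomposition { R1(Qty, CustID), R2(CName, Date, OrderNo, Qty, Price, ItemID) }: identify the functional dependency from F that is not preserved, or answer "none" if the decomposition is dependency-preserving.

Check ItemID → Price, CustID: no single fragment contains all of {Price, ItemID, CustID}, and the restricted closure of {ItemID} across the fragments never reaches {Price, CustID}.
CName → ItemID is preserved.
ItemID, CustID → Date is preserved.
CName, Date → ItemID is preserved.
CName, CustID → OrderNo is preserved.

ItemID → Price, CustID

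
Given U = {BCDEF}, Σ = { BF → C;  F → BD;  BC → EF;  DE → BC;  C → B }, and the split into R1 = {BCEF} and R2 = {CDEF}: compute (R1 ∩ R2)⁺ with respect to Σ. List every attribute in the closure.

R1 ∩ R2 = {CEF}.
F → BD applies, adding BD
Closure: {BCDEF}.

BCDEF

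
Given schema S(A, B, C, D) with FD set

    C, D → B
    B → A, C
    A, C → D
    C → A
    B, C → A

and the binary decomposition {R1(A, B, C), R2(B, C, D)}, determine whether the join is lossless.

Yes

Common attributes: R1 ∩ R2 = {B, C}.
Closure of {B, C}: B → A, C applies, adding A; A, C → D applies, adding D. So (B, C)⁺ = {A, B, C, D}.
This closure contains every attribute of R1, so R1 ∩ R2 → R1. The join is lossless.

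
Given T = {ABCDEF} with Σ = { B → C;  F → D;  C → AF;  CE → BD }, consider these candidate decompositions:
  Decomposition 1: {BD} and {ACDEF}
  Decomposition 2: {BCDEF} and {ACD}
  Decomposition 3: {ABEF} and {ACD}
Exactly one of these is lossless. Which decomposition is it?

Decomposition 2

Decomposition 1: common = {D}, closure = {D} → lossy.
Decomposition 2: common = {CD}, closure = {ACDF} → lossless.
Decomposition 3: common = {A}, closure = {A} → lossy.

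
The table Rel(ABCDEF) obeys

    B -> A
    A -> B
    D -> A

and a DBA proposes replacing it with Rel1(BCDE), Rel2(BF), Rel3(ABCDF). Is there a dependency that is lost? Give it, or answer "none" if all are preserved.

B → A lies within Rel3.
A → B lies within Rel3.
D → A lies within Rel3.
Every dependency is enforceable on the fragments, so the decomposition is dependency-preserving.

none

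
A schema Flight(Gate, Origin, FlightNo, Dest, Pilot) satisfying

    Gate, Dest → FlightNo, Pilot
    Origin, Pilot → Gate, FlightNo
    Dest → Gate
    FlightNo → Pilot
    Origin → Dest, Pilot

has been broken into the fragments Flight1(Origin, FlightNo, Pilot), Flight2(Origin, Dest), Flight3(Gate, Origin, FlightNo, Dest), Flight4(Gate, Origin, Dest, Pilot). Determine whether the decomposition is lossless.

Yes

Chase test. Columns are Gate, Origin, FlightNo, Dest, Pilot; row i has aⱼ where attribute j ∈ Flighti, else bᵢⱼ.
Initial tableau (one row per fragment):
  row 1: b11 a2 a3 b14 a5
  row 2: b21 a2 b23 a4 b25
  row 3: a1 a2 a3 a4 b35
  row 4: a1 a2 b43 a4 a5
Rows 3 and 4 agree on Gate, Dest; apply Gate, Dest→FlightNo, Pilot and equate their FlightNo, Pilot entries.
Rows 1 and 3 agree on Origin, Pilot; apply Origin, Pilot→Gate, FlightNo and equate their Gate, FlightNo entries.
Rows 2 and 3 agree on Dest; apply Dest→Gate and equate their Gate entries.
Rows 1 and 2 agree on Origin; apply Origin→Dest, Pilot and equate their Dest, Pilot entries.
Rows 1 and 2 agree on Gate, Dest; apply Gate, Dest→FlightNo, Pilot and equate their FlightNo, Pilot entries.
Row 1 is now all distinguished symbols — the join is lossless.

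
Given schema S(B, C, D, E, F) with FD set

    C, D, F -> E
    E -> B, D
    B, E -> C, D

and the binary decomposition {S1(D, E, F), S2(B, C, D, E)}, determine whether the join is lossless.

Yes

Common attributes: S1 ∩ S2 = {D, E}.
Closure of {D, E}: E → B, D applies, adding B; B, E → C, D applies, adding C. So (D, E)⁺ = {B, C, D, E}.
This closure contains every attribute of S2, so S1 ∩ S2 → S2. The join is lossless.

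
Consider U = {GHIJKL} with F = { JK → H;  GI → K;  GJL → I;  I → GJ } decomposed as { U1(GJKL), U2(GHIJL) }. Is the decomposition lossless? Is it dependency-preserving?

lossless but not dependency-preserving

Lossless test: (GJL)⁺ = {GHIJKL}, which contains all of one fragment — lossless.
Dependency preservation: the restricted closure of {JK} across the fragments never reaches {H}, so JK → H cannot be enforced without a join — not preserved.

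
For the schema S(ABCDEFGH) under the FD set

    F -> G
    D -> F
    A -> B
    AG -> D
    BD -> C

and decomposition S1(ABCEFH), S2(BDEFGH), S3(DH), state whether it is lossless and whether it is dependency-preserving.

lossy and not dependency-preserving

Lossless test (chase): Rows 1 and 2 agree on F; apply F→G and equate their G entries. Rows 2 and 3 agree on D; apply D→F and equate their F entries. Rows 1 and 3 agree on F; apply F→G and equate their G entries. No row becomes fully distinguished — the join is lossy.
Dependency preservation: the restricted closure of {AG} across the fragments never reaches {D}, so AG → D cannot be enforced without a join — not preserved.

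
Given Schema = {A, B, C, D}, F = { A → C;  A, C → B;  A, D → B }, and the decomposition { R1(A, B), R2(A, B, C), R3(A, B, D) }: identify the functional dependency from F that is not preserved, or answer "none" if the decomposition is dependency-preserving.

none

A → C lies within R2.
A, C → B lies within R2.
A, D → B lies within R3.
Every dependency is enforceable on the fragments, so the decomposition is dependency-preserving.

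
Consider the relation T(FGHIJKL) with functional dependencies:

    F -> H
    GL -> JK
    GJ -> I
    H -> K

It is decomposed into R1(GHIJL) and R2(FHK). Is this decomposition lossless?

No

Common attributes: R1 ∩ R2 = {H}.
Closure of {H}: H → K applies, adding K. So (H)⁺ = {HK}.
The closure contains neither all of R1 = {GHIJL} nor all of R2 = {FHK}, so the common attributes are not a superkey of either fragment. The join is lossy.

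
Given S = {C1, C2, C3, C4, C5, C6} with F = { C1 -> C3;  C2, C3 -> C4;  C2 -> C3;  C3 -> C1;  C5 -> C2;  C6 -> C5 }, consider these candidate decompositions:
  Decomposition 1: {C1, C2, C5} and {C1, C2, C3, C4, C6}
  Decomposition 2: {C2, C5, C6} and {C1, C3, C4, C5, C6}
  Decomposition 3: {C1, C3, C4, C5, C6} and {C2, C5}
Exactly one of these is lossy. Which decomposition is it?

Decomposition 1: common = {C1, C2}, closure = {C1, C2, C3, C4} → lossy.
Decomposition 2: common = {C5, C6}, closure = {C1, C2, C3, C4, C5, C6} → lossless.
Decomposition 3: common = {C5}, closure = {C1, C2, C3, C4, C5} → lossless.

Decomposition 1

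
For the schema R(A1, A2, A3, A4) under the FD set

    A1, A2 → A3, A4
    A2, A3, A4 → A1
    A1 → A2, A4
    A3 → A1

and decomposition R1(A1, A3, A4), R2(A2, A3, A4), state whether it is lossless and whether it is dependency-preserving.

lossless and dependency-preserving

Lossless test: (A3, A4)⁺ = {A1, A2, A3, A4}, which contains all of one fragment — lossless.
Dependency preservation: A1, A2 → A3, A4; A2, A3, A4 → A1; A1 → A2, A4 are not contained in any single fragment, but the restricted closure of each left-hand side across the fragments still reaches the right-hand side; the remaining FDs each lie inside some fragment. All dependencies are preserved.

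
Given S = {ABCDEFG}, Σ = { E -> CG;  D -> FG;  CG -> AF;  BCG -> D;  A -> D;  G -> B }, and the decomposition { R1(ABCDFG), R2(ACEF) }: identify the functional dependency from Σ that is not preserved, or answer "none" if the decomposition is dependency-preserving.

none

E → CG: restricted closure across fragments reaches CG.
D → FG lies within R1.
CG → AF lies within R1.
BCG → D lies within R1.
A → D lies within R1.
G → B lies within R1.
Every dependency is enforceable on the fragments, so the decomposition is dependency-preserving.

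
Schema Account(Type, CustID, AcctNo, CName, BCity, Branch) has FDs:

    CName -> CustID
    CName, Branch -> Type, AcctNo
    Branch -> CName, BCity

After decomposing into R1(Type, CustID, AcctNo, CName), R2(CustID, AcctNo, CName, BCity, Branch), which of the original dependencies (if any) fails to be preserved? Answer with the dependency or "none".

Check CName, Branch → Type, AcctNo: no single fragment contains all of {Type, AcctNo, CName, Branch}, and the restricted closure of {CName, Branch} across the fragments never reaches {Type, AcctNo}.
CName → CustID is preserved.
Branch → CName, BCity is preserved.

CName, Branch -> Type, AcctNo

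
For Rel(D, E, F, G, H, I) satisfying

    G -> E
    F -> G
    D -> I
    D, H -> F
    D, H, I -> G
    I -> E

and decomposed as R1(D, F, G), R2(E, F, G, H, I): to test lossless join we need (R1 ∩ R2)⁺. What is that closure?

R1 ∩ R2 = {F, G}.
G → E applies, adding E
Closure: {E, F, G}.

E, F, G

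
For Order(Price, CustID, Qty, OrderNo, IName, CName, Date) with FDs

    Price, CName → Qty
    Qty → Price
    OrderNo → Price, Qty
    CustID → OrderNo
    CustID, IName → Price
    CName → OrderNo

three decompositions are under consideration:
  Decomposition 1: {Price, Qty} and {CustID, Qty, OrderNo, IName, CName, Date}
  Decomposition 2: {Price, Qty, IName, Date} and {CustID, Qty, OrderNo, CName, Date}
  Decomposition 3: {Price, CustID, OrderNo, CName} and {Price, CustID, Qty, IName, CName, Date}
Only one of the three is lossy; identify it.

Decomposition 1: common = {Qty}, closure = {Price, Qty} → lossless.
Decomposition 2: common = {Qty, Date}, closure = {Price, Qty, Date} → lossy.
Decomposition 3: common = {Price, CustID, CName}, closure = {Price, CustID, Qty, OrderNo, CName} → lossless.

Decomposition 2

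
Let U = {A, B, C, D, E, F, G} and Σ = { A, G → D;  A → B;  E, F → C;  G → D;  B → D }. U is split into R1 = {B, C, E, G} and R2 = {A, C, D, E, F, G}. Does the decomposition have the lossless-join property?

No

Common attributes: R1 ∩ R2 = {C, E, G}.
Closure of {C, E, G}: G → D applies, adding D. So (C, E, G)⁺ = {C, D, E, G}.
The closure contains neither all of R1 = {B, C, E, G} nor all of R2 = {A, C, D, E, F, G}, so the common attributes are not a superkey of either fragment. The join is lossy.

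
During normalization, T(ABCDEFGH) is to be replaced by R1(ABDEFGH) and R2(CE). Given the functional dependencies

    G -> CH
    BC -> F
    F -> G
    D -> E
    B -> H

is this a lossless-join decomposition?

No

Common attributes: R1 ∩ R2 = {E}.
No dependency enlarges {E}, so (E)⁺ = {E}.
The closure contains neither all of R1 = {ABDEFGH} nor all of R2 = {CE}, so the common attributes are not a superkey of either fragment. The join is lossy.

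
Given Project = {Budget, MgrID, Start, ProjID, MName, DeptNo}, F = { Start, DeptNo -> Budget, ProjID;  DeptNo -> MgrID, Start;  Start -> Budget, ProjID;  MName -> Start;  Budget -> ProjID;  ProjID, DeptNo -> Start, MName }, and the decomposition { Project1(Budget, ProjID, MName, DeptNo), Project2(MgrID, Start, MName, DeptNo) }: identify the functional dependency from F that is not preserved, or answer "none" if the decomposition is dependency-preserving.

Check Start → Budget, ProjID: no single fragment contains all of {Budget, Start, ProjID}, and the restricted closure of {Start} across the fragments never reaches {Budget, ProjID}.
Start, DeptNo → Budget, ProjID is preserved.
DeptNo → MgrID, Start is preserved.
MName → Start is preserved.
Budget → ProjID is preserved.
ProjID, DeptNo → Start, MName is preserved.

Start -> Budget, ProjID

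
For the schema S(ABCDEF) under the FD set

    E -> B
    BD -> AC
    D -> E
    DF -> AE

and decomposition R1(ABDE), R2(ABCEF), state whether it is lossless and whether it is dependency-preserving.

lossy and not dependency-preserving

Lossless test: (ABE)⁺ = {ABE}, which is a superkey of neither fragment — lossy.
Dependency preservation: the restricted closure of {BD} across the fragments never reaches {AC}, so BD → AC cannot be enforced without a join — not preserved.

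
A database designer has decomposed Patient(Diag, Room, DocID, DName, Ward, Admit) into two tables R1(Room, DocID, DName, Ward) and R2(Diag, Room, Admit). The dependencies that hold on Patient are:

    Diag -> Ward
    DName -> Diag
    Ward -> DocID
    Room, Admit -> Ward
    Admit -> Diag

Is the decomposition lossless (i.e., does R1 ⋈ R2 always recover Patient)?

No

Common attributes: R1 ∩ R2 = {Room}.
No dependency enlarges {Room}, so (Room)⁺ = {Room}.
The closure contains neither all of R1 = {Room, DocID, DName, Ward} nor all of R2 = {Diag, Room, Admit}, so the common attributes are not a superkey of either fragment. The join is lossy.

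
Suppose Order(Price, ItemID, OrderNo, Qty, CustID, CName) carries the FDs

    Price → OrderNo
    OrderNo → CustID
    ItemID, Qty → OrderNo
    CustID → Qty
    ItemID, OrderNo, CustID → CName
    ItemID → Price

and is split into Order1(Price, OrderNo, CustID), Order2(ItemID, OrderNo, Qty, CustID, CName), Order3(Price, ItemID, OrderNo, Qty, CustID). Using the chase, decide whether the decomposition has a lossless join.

Chase test. Columns are Price, ItemID, OrderNo, Qty, CustID, CName; row i has aⱼ where attribute j ∈ Orderi, else bᵢⱼ.
Initial tableau (one row per fragment):
  row 1: a1 b12 a3 b14 a5 b16
  row 2: b21 a2 a3 a4 a5 a6
  row 3: a1 a2 a3 a4 a5 b36
Rows 1 and 2 agree on CustID; apply CustID→Qty and equate their Qty entries.
Rows 2 and 3 agree on ItemID, OrderNo, CustID; apply ItemID, OrderNo, CustID→CName and equate their CName entries.
Rows 2 and 3 agree on ItemID; apply ItemID→Price and equate their Price entries.
Row 2 is now all distinguished symbols — the join is lossless.

Yes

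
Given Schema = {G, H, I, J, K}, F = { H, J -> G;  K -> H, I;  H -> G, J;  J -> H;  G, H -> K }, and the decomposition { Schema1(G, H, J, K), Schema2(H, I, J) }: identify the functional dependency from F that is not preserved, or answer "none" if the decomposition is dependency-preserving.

H, J → G lies within Schema1.
K → H, I: restricted closure across fragments reaches H, I.
H → G, J lies within Schema1.
J → H lies within Schema1.
G, H → K lies within Schema1.
Every dependency is enforceable on the fragments, so the decomposition is dependency-preserving.

none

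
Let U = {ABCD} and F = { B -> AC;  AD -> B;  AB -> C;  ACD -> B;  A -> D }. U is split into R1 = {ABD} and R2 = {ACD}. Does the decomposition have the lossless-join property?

Common attributes: R1 ∩ R2 = {AD}.
Closure of {AD}: AD → B applies, adding B; AB → C applies, adding C. So (AD)⁺ = {ABCD}.
This closure contains every attribute of R1, so R1 ∩ R2 → R1. The join is lossless.

Yes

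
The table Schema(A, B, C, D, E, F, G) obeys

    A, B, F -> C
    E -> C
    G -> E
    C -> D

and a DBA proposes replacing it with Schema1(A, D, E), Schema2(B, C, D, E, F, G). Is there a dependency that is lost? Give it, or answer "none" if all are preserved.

Check A, B, F → C: no single fragment contains all of {A, B, C, F}, and the restricted closure of {A, B, F} across the fragments never reaches {C}.
E → C is preserved.
G → E is preserved.
C → D is preserved.

A, B, F -> C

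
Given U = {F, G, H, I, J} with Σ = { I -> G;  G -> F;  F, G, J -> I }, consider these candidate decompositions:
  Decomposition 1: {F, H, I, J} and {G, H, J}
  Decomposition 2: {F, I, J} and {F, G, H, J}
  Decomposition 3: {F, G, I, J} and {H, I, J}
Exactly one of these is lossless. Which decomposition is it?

Decomposition 1: common = {H, J}, closure = {H, J} → lossy.
Decomposition 2: common = {F, J}, closure = {F, J} → lossy.
Decomposition 3: common = {I, J}, closure = {F, G, I, J} → lossless.

Decomposition 3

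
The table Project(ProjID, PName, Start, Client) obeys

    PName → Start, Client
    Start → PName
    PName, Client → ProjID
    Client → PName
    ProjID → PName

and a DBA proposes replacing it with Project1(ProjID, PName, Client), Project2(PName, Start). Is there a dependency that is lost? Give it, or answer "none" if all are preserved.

none

PName → Start, Client: restricted closure across fragments reaches Start, Client.
Start → PName lies within Project2.
PName, Client → ProjID lies within Project1.
Client → PName lies within Project1.
ProjID → PName lies within Project1.
Every dependency is enforceable on the fragments, so the decomposition is dependency-preserving.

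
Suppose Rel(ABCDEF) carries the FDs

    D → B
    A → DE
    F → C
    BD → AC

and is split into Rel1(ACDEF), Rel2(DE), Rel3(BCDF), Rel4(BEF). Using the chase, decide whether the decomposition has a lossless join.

Chase test. Columns are ABCDEF; row i has aⱼ where attribute j ∈ Reli, else bᵢⱼ.
Initial tableau (one row per fragment):
  row 1: a1 b12 a3 a4 a5 a6
  row 2: b21 b22 b23 a4 a5 b26
  row 3: b31 a2 a3 a4 b35 a6
  row 4: b41 a2 b43 b44 a5 a6
Rows 1 and 2 agree on D; apply D→B and equate their B entries.
Rows 1 and 3 agree on D; apply D→B and equate their B entries.
Rows 1 and 4 agree on F; apply F→C and equate their C entries.
Rows 1 and 2 agree on BD; apply BD→AC and equate their AC entries.
Rows 1 and 3 agree on BD; apply BD→AC and equate their AC entries.
Rows 1 and 3 agree on A; apply A→DE and equate their DE entries.
Row 1 is now all distinguished symbols — the join is lossless.

Yes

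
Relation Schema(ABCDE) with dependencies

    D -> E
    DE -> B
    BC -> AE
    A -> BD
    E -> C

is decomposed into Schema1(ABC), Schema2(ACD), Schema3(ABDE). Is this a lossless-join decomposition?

Chase test. Columns are ABCDE; row i has aⱼ where attribute j ∈ Schemai, else bᵢⱼ.
Initial tableau (one row per fragment):
  row 1: a1 a2 a3 b14 b15
  row 2: a1 b22 a3 a4 b25
  row 3: a1 a2 b33 a4 a5
Rows 2 and 3 agree on D; apply D→E and equate their E entries.
Rows 2 and 3 agree on DE; apply DE→B and equate their B entries.
Rows 1 and 2 agree on BC; apply BC→AE and equate their AE entries.
Rows 1 and 2 agree on A; apply A→BD and equate their BD entries.
Rows 1 and 3 agree on E; apply E→C and equate their C entries.
Row 1 is now all distinguished symbols — the join is lossless.

Yes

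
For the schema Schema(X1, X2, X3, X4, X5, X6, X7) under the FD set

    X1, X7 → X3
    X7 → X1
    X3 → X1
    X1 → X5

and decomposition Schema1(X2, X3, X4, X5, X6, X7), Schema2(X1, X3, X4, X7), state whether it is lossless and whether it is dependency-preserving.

Lossless test: (X3, X4, X7)⁺ = {X1, X3, X4, X5, X7}, which contains all of one fragment — lossless.
Dependency preservation: the restricted closure of {X1} across the fragments never reaches {X5}, so X1 → X5 cannot be enforced without a join — not preserved.

lossless but not dependency-preserving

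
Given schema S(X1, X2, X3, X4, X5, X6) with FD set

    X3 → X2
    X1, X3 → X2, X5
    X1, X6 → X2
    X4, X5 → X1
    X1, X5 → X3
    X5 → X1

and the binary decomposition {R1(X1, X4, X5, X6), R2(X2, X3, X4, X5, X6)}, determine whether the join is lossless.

Yes

Common attributes: R1 ∩ R2 = {X4, X5, X6}.
Closure of {X4, X5, X6}: X4, X5 → X1 applies, adding X1; X1, X5 → X3 applies, adding X3; X3 → X2 applies, adding X2. So (X4, X5, X6)⁺ = {X1, X2, X3, X4, X5, X6}.
This closure contains every attribute of R1, so R1 ∩ R2 → R1. The join is lossless.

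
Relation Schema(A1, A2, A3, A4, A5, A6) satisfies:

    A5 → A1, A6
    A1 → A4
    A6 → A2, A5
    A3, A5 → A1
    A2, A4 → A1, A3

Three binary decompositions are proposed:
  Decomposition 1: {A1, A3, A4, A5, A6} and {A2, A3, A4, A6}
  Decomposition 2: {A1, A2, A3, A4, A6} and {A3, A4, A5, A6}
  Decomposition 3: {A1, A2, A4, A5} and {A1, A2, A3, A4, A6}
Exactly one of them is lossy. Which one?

Decomposition 3

Decomposition 1: common = {A3, A4, A6}, closure = {A1, A2, A3, A4, A5, A6} → lossless.
Decomposition 2: common = {A3, A4, A6}, closure = {A1, A2, A3, A4, A5, A6} → lossless.
Decomposition 3: common = {A1, A2, A4}, closure = {A1, A2, A3, A4} → lossy.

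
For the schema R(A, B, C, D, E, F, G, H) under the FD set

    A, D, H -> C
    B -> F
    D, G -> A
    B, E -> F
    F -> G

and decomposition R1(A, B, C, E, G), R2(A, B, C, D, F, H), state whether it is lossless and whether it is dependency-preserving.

lossy and not dependency-preserving

Lossless test: (A, B, C)⁺ = {A, B, C, F, G}, which is a superkey of neither fragment — lossy.
Dependency preservation: the restricted closure of {D, G} across the fragments never reaches {A}, so D, G → A cannot be enforced without a join — not preserved.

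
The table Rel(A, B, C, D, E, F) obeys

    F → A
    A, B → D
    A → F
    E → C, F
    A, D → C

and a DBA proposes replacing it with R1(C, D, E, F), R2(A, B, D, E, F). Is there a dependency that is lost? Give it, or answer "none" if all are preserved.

F → A lies within R2.
A, B → D lies within R2.
A → F lies within R2.
E → C, F lies within R1.
A, D → C: restricted closure across fragments reaches C.
Every dependency is enforceable on the fragments, so the decomposition is dependency-preserving.

none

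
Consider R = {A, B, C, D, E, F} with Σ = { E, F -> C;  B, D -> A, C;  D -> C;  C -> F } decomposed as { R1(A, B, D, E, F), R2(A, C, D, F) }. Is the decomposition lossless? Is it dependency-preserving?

lossless but not dependency-preserving

Lossless test: (A, D, F)⁺ = {A, C, D, F}, which contains all of one fragment — lossless.
Dependency preservation: the restricted closure of {E, F} across the fragments never reaches {C}, so E, F → C cannot be enforced without a join — not preserved.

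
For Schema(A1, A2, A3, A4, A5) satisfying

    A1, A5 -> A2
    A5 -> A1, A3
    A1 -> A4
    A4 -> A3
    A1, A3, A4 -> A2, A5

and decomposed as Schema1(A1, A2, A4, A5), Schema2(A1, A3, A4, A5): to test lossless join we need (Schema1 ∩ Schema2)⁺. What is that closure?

Schema1 ∩ Schema2 = {A1, A4, A5}.
A1, A5 → A2 applies, adding A2
A5 → A1, A3 applies, adding A3
Closure: {A1, A2, A3, A4, A5}.

A1, A2, A3, A4, A5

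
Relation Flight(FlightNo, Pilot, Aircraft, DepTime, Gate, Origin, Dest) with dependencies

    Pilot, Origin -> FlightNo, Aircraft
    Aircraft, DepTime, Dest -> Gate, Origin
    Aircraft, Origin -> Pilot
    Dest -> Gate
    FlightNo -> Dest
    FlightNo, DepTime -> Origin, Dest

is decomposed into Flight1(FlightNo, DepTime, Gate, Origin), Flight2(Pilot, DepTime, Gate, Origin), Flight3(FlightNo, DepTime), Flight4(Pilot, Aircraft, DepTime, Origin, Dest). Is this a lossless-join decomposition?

No

Chase test. Columns are FlightNo, Pilot, Aircraft, DepTime, Gate, Origin, Dest; row i has aⱼ where attribute j ∈ Flighti, else bᵢⱼ.
Initial tableau (one row per fragment):
  row 1: a1 b12 b13 a4 a5 a6 b17
  row 2: b21 a2 b23 a4 a5 a6 b27
  row 3: a1 b32 b33 a4 b35 b36 b37
  row 4: b41 a2 a3 a4 b45 a6 a7
Rows 2 and 4 agree on Pilot, Origin; apply Pilot, Origin→FlightNo, Aircraft and equate their FlightNo, Aircraft entries.
Rows 1 and 3 agree on FlightNo; apply FlightNo→Dest and equate their Dest entries.
Rows 2 and 4 agree on FlightNo; apply FlightNo→Dest and equate their Dest entries.
Rows 1 and 3 agree on FlightNo, DepTime; apply FlightNo, DepTime→Origin, Dest and equate their Origin, Dest entries.
Rows 2 and 4 agree on Aircraft, DepTime, Dest; apply Aircraft, DepTime, Dest→Gate, Origin and equate their Gate, Origin entries.
Rows 1 and 3 agree on Dest; apply Dest→Gate and equate their Gate entries.
No row becomes fully distinguished — the join is lossy.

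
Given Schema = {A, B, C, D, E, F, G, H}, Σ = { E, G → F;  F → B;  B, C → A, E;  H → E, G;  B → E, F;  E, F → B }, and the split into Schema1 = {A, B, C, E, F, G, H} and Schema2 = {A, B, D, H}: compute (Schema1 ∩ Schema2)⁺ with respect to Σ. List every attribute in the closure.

Schema1 ∩ Schema2 = {A, B, H}.
H → E, G applies, adding E, G
B → E, F applies, adding F
Closure: {A, B, E, F, G, H}.

A, B, E, F, G, H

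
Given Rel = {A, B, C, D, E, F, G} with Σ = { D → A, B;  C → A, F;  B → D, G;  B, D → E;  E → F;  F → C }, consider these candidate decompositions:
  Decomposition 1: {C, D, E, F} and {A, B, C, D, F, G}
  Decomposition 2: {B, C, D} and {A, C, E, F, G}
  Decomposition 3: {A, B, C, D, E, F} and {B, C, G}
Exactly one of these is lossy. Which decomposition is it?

Decomposition 2

Decomposition 1: common = {C, D, F}, closure = {A, B, C, D, E, F, G} → lossless.
Decomposition 2: common = {C}, closure = {A, C, F} → lossy.
Decomposition 3: common = {B, C}, closure = {A, B, C, D, E, F, G} → lossless.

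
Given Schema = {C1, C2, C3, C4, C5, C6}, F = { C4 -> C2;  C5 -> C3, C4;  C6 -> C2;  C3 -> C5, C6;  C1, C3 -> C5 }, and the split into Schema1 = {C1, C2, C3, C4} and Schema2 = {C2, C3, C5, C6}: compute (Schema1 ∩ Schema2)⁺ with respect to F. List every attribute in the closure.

Schema1 ∩ Schema2 = {C2, C3}.
C3 → C5, C6 applies, adding C5, C6
C5 → C3, C4 applies, adding C4
Closure: {C2, C3, C4, C5, C6}.

C2, C3, C4, C5, C6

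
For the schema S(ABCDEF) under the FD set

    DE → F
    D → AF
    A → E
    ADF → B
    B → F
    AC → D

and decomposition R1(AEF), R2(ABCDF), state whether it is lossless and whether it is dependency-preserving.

lossless and dependency-preserving

Lossless test: (AF)⁺ = {AEF}, which contains all of one fragment — lossless.
Dependency preservation: DE → F is not contained in any single fragment, but the restricted closure of its left-hand side across the fragments still reaches the right-hand side; the remaining FDs each lie inside some fragment. All dependencies are preserved.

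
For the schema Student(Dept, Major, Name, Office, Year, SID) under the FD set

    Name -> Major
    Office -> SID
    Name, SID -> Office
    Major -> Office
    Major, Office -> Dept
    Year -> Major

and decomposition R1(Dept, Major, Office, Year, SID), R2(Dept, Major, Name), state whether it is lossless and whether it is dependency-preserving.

lossy but dependency-preserving

Lossless test: (Dept, Major)⁺ = {Dept, Major, Office, SID}, which is a superkey of neither fragment — lossy.
Dependency preservation: Name, SID → Office is not contained in any single fragment, but the restricted closure of its left-hand side across the fragments still reaches the right-hand side; the remaining FDs each lie inside some fragment. All dependencies are preserved.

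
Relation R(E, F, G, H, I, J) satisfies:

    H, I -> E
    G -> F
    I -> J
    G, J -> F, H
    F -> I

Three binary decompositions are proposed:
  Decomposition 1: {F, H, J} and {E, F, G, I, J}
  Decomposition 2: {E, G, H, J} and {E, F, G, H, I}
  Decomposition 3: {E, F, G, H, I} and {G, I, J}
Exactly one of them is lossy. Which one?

Decomposition 1: common = {F, J}, closure = {F, I, J} → lossy.
Decomposition 2: common = {E, G, H}, closure = {E, F, G, H, I, J} → lossless.
Decomposition 3: common = {G, I}, closure = {E, F, G, H, I, J} → lossless.

Decomposition 1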